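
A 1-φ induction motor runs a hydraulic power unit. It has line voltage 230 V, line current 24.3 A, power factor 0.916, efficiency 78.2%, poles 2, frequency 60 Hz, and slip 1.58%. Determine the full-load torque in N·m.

P_in = V·I·cosφ = 230 × 24.3 × 0.916 = 5120 W
P_out = η·P_in = 0.782 × 5120 = 4004 W
n_s = 120×60/2 = 3600 rpm; n = 3600×(1−0.0158) = 3543 rpm
ω = 2π×3543/60 = 371 rad/s
τ = P_out/ω = 4004/371 = 10.8 N·m

10.8 N·m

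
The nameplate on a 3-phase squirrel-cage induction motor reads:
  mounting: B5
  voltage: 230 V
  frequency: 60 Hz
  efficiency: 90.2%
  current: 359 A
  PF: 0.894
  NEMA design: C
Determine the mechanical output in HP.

155 HP

P_in = √3·V·I·cosφ = 1.732 × 230 × 359 × 0.894 = 127852 W
P_out = η·P_in = 0.902 × 127852 = 115323 W
= 115323/746 = 155 HP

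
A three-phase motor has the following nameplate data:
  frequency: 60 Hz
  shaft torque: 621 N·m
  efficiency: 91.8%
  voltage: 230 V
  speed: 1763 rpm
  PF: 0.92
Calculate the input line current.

341 A

ω = 2π×1763/60 = 184.6 rad/s; P_out = τω = 621 × 184.6 = 114637 W
P_in = P_out / η = 114637 / 0.918 = 124877 W
I_L = P_in / (√3·V_L·cosφ) = 124877 / (1.732 × 230 × 0.92) = 341 A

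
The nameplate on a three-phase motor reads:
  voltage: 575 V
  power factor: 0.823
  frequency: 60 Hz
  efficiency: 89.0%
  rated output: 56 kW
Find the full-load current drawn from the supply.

P_out = 56 kW = 56000 W
P_in = P_out / η = 56000 / 0.890 = 62921 W
I_L = P_in / (√3·V_L·cosφ) = 62921 / (1.732 × 575 × 0.823) = 76.8 A

76.8 A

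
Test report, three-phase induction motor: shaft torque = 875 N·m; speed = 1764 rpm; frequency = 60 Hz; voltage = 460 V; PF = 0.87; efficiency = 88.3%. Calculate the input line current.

264 A

ω = 2π×1764/60 = 184.7 rad/s; P_out = τω = 875 × 184.7 = 161613 W
P_in = P_out / η = 161613 / 0.883 = 183027 W
I_L = P_in / (√3·V_L·cosφ) = 183027 / (1.732 × 460 × 0.87) = 264 A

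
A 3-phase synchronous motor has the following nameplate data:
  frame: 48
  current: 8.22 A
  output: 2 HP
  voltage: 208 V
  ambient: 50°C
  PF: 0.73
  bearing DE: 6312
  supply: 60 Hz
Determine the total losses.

670 W

P_in = √3·V·I·cosφ = 1.732×208×8.22×0.73 = 2162 W
P_out = 2×746 = 1492 W
Losses = P_in − P_out = 2162 − 1492 = 670 W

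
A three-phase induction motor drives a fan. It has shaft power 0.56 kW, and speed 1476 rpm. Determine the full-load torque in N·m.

ω = 2π × 1476/60 = 154.6 rad/s
τ = P/ω = 560/154.6 = 3.62 N·m

3.62 N·m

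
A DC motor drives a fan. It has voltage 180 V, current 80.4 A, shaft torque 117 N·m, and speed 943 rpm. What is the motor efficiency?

ω = 2π × 943/60 = 98.75 rad/s; P_out = τω = 117 × 98.75 = 11554 W
P_in = V·I = 180 × 80.4 = 14472 W
η = P_out / P_in = 11554 / 14472 = 0.798 = 79.8%

79.8 %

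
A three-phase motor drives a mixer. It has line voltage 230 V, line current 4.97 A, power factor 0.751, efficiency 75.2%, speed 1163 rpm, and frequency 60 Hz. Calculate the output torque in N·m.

9.18 N·m

P_in = √3·V·I·cosφ = 1.732 × 230 × 4.97 × 0.751 = 1487 W
P_out = η·P_in = 0.752 × 1487 = 1118 W
n = 1163 rpm
ω = 2π×1163/60 = 121.8 rad/s
τ = P_out/ω = 1118/121.8 = 9.18 N·m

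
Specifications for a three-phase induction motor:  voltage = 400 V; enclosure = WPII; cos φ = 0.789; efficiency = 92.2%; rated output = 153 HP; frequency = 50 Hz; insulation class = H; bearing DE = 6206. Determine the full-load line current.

P_out = 153 × 746 = 114138 W
P_in = P_out / η = 114138 / 0.922 = 123794 W
I_L = P_in / (√3·V_L·cosφ) = 123794 / (1.732 × 400 × 0.789) = 226 A

226 A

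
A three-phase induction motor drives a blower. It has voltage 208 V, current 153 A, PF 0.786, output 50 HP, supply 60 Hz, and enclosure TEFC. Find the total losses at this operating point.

6020 W

P_in = √3·V·I·cosφ = 1.732×208×153×0.786 = 43324 W
P_out = 50×746 = 37300 W
Losses = P_in − P_out = 43324 − 37300 = 6024 W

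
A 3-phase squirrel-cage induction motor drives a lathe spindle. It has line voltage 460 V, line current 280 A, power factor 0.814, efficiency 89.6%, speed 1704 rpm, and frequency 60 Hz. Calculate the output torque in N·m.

P_in = √3·V·I·cosφ = 1.732 × 460 × 280 × 0.814 = 181588 W
P_out = η·P_in = 0.896 × 181588 = 162703 W
n = 1704 rpm
ω = 2π×1704/60 = 178.4 rad/s
τ = P_out/ω = 162703/178.4 = 912 N·m

912 N·m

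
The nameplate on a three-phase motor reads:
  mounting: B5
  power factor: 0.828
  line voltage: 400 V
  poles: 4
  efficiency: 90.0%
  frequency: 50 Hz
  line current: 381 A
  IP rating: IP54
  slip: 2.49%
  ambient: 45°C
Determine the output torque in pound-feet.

P_in = √3·V·I·cosφ = 1.732 × 400 × 381 × 0.828 = 218556 W
P_out = η·P_in = 0.9 × 218556 = 196700 W
n_s = 120×50/4 = 1500 rpm; n = 1500×(1−0.0249) = 1463 rpm
ω = 2π×1463/60 = 153.2 rad/s
τ = P_out/ω = 196700/153.2 = 1284 N·m
In lb·ft: 1284/1.356 = 947 lb·ft

947 lb·ft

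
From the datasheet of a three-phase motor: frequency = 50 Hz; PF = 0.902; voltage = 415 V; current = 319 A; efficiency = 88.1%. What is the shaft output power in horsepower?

244 HP

P_in = √3·V·I·cosφ = 1.732 × 415 × 319 × 0.902 = 206820 W
P_out = η·P_in = 0.881 × 206820 = 182208 W
= 182208/746 = 244 HP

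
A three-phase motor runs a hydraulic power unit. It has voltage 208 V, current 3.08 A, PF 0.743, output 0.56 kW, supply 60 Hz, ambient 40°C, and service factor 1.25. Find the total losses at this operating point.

264 W

P_in = √3·V·I·cosφ = 1.732×208×3.08×0.743 = 824 W
P_out = 560 W
Losses = P_in − P_out = 824 − 560 = 264 W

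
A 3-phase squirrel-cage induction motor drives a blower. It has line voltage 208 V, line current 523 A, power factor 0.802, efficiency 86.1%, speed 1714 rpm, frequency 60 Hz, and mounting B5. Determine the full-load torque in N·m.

725 N·m

P_in = √3·V·I·cosφ = 1.732 × 208 × 523 × 0.802 = 151108 W
P_out = η·P_in = 0.861 × 151108 = 130104 W
n = 1714 rpm
ω = 2π×1714/60 = 179.5 rad/s
τ = P_out/ω = 130104/179.5 = 725 N·m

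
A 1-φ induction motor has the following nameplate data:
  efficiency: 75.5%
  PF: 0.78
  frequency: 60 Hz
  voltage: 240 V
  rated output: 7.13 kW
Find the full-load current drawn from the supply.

P_out = 7.13 kW = 7130 W
P_in = P_out / η = 7130 / 0.755 = 9444 W
I = P_in / (V·cosφ) = 9444 / (240 × 0.78) = 50.4 A

50.4 A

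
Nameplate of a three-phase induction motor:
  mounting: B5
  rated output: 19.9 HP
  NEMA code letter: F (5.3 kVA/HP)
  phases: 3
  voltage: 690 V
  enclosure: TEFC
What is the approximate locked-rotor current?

88.3 A

S_LR = 5.3 × 19.9 = 105.47 kVA
I_LR = S_LR/(√3·V_L) = 105470/(1.732×690) = 88.3 A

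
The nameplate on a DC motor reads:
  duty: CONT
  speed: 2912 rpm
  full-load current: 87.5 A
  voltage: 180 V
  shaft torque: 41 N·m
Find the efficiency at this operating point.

ω = 2π × 2912/60 = 304.9 rad/s; P_out = τω = 41 × 304.9 = 12501 W
P_in = V·I = 180 × 87.5 = 15750 W
η = P_out / P_in = 12501 / 15750 = 0.794 = 79.4%

79.4 %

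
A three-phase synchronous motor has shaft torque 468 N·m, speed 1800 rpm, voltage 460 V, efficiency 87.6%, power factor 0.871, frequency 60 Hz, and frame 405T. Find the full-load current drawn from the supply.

ω = 2π×1800/60 = 188.5 rad/s; P_out = τω = 468 × 188.5 = 88218 W
P_in = P_out / η = 88218 / 0.876 = 100705 W
I_L = P_in / (√3·V_L·cosφ) = 100705 / (1.732 × 460 × 0.871) = 145 A

145 A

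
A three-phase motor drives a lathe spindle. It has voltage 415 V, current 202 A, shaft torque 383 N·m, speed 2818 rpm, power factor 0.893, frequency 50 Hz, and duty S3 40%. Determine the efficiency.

87.2 %

ω = 2π × 2818/60 = 295.1 rad/s; P_out = τω = 383 × 295.1 = 113023 W
P_in = √3·V_L·I_L·cosφ = 1.732 × 415 × 202 × 0.893 = 129658 W
η = P_out / P_in = 113023 / 129658 = 0.872 = 87.2%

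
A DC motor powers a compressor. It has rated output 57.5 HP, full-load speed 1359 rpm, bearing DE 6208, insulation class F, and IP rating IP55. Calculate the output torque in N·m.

301 N·m

P_out = 57.5 × 746 = 42895 W
ω = 2π × 1359/60 = 142.3 rad/s
τ = P_out/ω = 42895/142.3 = 301 N·m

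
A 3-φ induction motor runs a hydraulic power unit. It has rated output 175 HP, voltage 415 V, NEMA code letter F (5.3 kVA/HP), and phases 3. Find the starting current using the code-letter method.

1290 A

S_LR = 5.3 × 175 = 927.5 kVA
I_LR = S_LR/(√3·V_L) = 927500/(1.732×415) = 1290 A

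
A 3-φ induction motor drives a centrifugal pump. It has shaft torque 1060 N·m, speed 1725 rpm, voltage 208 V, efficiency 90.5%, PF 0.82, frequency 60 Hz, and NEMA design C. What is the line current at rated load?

ω = 2π×1725/60 = 180.6 rad/s; P_out = τω = 1060 × 180.6 = 191436 W
P_in = P_out / η = 191436 / 0.905 = 211531 W
I_L = P_in / (√3·V_L·cosφ) = 211531 / (1.732 × 208 × 0.82) = 716 A

716 A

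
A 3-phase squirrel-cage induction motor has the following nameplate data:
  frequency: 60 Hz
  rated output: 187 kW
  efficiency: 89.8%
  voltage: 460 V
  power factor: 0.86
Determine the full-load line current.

304 A

P_out = 187 kW = 187000 W
P_in = P_out / η = 187000 / 0.898 = 208241 W
I_L = P_in / (√3·V_L·cosφ) = 208241 / (1.732 × 460 × 0.86) = 304 A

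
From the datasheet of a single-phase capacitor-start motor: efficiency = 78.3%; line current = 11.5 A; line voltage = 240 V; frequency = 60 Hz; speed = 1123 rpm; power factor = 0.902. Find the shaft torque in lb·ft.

P_in = V·I·cosφ = 240 × 11.5 × 0.902 = 2490 W
P_out = η·P_in = 0.783 × 2490 = 1950 W
n = 1123 rpm
ω = 2π×1123/60 = 117.6 rad/s
τ = P_out/ω = 1950/117.6 = 16.58 N·m
In lb·ft: 16.58/1.356 = 12.2 lb·ft

12.2 lb·ft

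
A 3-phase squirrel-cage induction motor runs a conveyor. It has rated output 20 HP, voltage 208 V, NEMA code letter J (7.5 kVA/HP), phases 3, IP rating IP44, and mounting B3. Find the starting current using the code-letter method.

S_LR = 7.5 × 20 = 150 kVA
I_LR = S_LR/(√3·V_L) = 150000/(1.732×208) = 416 A

416 A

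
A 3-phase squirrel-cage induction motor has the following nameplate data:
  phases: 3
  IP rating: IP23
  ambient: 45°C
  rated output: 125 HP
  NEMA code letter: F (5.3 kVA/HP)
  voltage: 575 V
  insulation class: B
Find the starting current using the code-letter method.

665 A

S_LR = 5.3 × 125 = 662.5 kVA
I_LR = S_LR/(√3·V_L) = 662500/(1.732×575) = 665 A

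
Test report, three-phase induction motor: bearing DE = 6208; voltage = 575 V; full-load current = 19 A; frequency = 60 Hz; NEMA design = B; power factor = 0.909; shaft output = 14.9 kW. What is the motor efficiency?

P_out = 14.9 kW = 14900 W
P_in = √3·V_L·I_L·cosφ = 1.732 × 575 × 19 × 0.909 = 17200 W
η = P_out / P_in = 14900 / 17200 = 0.866 = 86.6%

86.6 %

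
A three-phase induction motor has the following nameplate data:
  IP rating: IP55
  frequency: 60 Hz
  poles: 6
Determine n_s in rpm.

n_s = 120f/p = 120×60/6 = 1200 rpm

1200 rpm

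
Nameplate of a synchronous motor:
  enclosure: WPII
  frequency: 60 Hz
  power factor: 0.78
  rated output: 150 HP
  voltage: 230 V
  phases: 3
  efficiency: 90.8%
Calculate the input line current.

P_out = 150 × 746 = 111900 W
P_in = P_out / η = 111900 / 0.908 = 123238 W
I_L = P_in / (√3·V_L·cosφ) = 123238 / (1.732 × 230 × 0.78) = 397 A

397 A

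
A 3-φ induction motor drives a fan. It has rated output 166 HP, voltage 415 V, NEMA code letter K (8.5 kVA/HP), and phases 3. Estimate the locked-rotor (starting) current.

1960 A

S_LR = 8.5 × 166 = 1411 kVA
I_LR = S_LR/(√3·V_L) = 1411000/(1.732×415) = 1960 A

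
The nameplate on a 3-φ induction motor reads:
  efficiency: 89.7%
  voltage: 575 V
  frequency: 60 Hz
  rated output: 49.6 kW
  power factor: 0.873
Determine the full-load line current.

P_out = 49.6 kW = 49600 W
P_in = P_out / η = 49600 / 0.897 = 55295 W
I_L = P_in / (√3·V_L·cosφ) = 55295 / (1.732 × 575 × 0.873) = 63.6 A

63.6 A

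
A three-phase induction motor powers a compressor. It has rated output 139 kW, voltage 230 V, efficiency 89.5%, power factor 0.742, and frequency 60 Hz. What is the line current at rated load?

P_out = 139 kW = 139000 W
P_in = P_out / η = 139000 / 0.895 = 155307 W
I_L = P_in / (√3·V_L·cosφ) = 155307 / (1.732 × 230 × 0.742) = 525 A

525 A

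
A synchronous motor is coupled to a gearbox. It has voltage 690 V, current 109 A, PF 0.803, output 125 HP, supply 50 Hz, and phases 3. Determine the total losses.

P_in = √3·V·I·cosφ = 1.732×690×109×0.803 = 104602 W
P_out = 125×746 = 93250 W
Losses = P_in − P_out = 104602 − 93250 = 11352 W

11.4 kW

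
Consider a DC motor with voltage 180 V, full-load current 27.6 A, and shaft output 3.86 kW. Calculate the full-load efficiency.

77.7 %

P_out = 3.86 kW = 3860 W
P_in = V·I = 180 × 27.6 = 4968 W
η = P_out / P_in = 3860 / 4968 = 0.777 = 77.7%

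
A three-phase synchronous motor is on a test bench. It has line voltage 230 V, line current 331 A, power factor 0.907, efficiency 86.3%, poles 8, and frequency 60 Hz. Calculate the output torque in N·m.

P_in = √3·V·I·cosφ = 1.732 × 230 × 331 × 0.907 = 119594 W
P_out = η·P_in = 0.863 × 119594 = 103210 W
n = n_s = 120×60/8 = 900 rpm (synchronous)
ω = 2π×900/60 = 94.25 rad/s
τ = P_out/ω = 103210/94.25 = 1100 N·m

1100 N·m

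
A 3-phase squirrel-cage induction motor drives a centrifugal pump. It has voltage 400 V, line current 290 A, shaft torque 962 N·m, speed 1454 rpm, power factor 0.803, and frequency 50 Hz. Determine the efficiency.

ω = 2π × 1454/60 = 152.3 rad/s; P_out = τω = 962 × 152.3 = 146513 W
P_in = √3·V_L·I_L·cosφ = 1.732 × 400 × 290 × 0.803 = 161332 W
η = P_out / P_in = 146513 / 161332 = 0.908 = 90.8%

90.8 %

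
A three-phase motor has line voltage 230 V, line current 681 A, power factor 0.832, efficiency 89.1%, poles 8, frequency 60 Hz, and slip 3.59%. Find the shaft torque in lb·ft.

P_in = √3·V·I·cosφ = 1.732 × 230 × 681 × 0.832 = 225708 W
P_out = η·P_in = 0.891 × 225708 = 201106 W
n_s = 120×60/8 = 900 rpm; n = 900×(1−0.0359) = 868 rpm
ω = 2π×868/60 = 90.9 rad/s
τ = P_out/ω = 201106/90.9 = 2212 N·m
In lb·ft: 2212/1.356 = 1630 lb·ft

1630 lb·ft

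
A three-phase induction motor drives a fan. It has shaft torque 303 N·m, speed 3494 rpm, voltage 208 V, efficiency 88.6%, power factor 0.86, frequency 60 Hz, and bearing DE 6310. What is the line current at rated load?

404 A

ω = 2π×3494/60 = 365.9 rad/s; P_out = τω = 303 × 365.9 = 110868 W
P_in = P_out / η = 110868 / 0.886 = 125133 W
I_L = P_in / (√3·V_L·cosφ) = 125133 / (1.732 × 208 × 0.86) = 404 A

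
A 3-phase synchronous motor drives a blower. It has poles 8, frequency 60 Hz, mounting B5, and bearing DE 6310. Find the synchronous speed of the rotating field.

900 rpm

n_s = 120f/p = 120×60/8 = 900 rpm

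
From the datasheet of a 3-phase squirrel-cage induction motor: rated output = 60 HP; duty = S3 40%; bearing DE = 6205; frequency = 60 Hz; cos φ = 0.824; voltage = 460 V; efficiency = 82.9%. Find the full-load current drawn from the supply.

82.2 A

P_out = 60 × 746 = 44760 W
P_in = P_out / η = 44760 / 0.829 = 53993 W
I_L = P_in / (√3·V_L·cosφ) = 53993 / (1.732 × 460 × 0.824) = 82.2 A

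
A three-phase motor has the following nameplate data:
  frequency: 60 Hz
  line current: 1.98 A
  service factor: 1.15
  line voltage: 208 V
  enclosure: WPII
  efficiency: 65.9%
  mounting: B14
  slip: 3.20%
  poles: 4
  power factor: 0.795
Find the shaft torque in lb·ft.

1.51 lb·ft

P_in = √3·V·I·cosφ = 1.732 × 208 × 1.98 × 0.795 = 567 W
P_out = η·P_in = 0.659 × 567 = 374 W
n_s = 120×60/4 = 1800 rpm; n = 1800×(1−0.032) = 1742 rpm
ω = 2π×1742/60 = 182.4 rad/s
τ = P_out/ω = 374/182.4 = 2.05 N·m
In lb·ft: 2.05/1.356 = 1.51 lb·ft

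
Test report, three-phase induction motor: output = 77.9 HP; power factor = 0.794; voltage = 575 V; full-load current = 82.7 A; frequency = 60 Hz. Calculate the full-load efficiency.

88.9 %

P_out = 77.9 × 746 = 58113 W
P_in = √3·V_L·I_L·cosφ = 1.732 × 575 × 82.7 × 0.794 = 65395 W
η = P_out / P_in = 58113 / 65395 = 0.889 = 88.9%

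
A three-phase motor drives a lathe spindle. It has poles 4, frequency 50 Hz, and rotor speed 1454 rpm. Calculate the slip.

n_s = 120f/p = 120×50/4 = 1500 rpm
s = (n_s − n)/n_s = (1500 − 1454)/1500 = 0.0307

3.07 %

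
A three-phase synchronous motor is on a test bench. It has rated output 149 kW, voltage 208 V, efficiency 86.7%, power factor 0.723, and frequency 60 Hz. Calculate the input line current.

P_out = 149 kW = 149000 W
P_in = P_out / η = 149000 / 0.867 = 171857 W
I_L = P_in / (√3·V_L·cosφ) = 171857 / (1.732 × 208 × 0.723) = 660 A

660 A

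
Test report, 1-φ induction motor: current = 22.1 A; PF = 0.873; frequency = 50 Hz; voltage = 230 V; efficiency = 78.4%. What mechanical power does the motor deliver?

P_in = V·I·cosφ = 230 × 22.1 × 0.873 = 4437 W
P_out = η·P_in = 0.784 × 4437 = 3479 W

3.48 kW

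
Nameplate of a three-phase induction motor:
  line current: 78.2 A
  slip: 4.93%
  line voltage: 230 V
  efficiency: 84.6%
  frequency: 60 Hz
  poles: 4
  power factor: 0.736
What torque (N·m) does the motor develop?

P_in = √3·V·I·cosφ = 1.732 × 230 × 78.2 × 0.736 = 22928 W
P_out = η·P_in = 0.846 × 22928 = 19397 W
n_s = 120×60/4 = 1800 rpm; n = 1800×(1−0.0493) = 1711 rpm
ω = 2π×1711/60 = 179.2 rad/s
τ = P_out/ω = 19397/179.2 = 108 N·m

108 N·m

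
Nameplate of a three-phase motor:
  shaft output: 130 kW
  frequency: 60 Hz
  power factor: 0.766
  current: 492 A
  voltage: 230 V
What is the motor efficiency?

P_out = 130 kW = 130000 W
P_in = √3·V_L·I_L·cosφ = 1.732 × 230 × 492 × 0.766 = 150131 W
η = P_out / P_in = 130000 / 150131 = 0.866 = 86.6%

86.6 %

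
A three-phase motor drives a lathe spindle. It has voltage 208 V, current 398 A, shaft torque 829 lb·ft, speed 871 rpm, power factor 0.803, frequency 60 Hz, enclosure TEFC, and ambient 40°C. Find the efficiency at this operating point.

89.0 %

τ = 829 lb·ft × 1.356 = 1124 N·m
ω = 2π × 871/60 = 91.21 rad/s; P_out = τω = 1124 × 91.21 = 102520 W
P_in = √3·V_L·I_L·cosφ = 1.732 × 208 × 398 × 0.803 = 115136 W
η = P_out / P_in = 102520 / 115136 = 0.890 = 89.0%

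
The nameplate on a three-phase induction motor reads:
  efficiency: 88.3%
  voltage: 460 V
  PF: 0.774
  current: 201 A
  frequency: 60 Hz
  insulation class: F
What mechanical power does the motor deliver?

109 kW

P_in = √3·V·I·cosφ = 1.732 × 460 × 201 × 0.774 = 123949 W
P_out = η·P_in = 0.883 × 123949 = 109447 W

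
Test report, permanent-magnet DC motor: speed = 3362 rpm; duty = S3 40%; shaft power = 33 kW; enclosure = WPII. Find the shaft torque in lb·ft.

ω = 2π × 3362/60 = 352.1 rad/s
τ = P/ω = 33000/352.1 = 93.72 N·m
In lb·ft: 93.72/1.356 = 69.1 lb·ft

69.1 lb·ft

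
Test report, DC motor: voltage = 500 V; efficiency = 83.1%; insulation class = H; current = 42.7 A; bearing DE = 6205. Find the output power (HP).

23.8 HP

P_in = V·I = 500 × 42.7 = 21350 W
P_out = η·P_in = 0.831 × 21350 = 17742 W
= 17742/746 = 23.8 HP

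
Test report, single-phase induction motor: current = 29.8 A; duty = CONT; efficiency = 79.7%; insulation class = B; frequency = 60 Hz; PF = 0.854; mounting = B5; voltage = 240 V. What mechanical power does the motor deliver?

P_in = V·I·cosφ = 240 × 29.8 × 0.854 = 6108 W
P_out = η·P_in = 0.797 × 6108 = 4868 W

4.87 kW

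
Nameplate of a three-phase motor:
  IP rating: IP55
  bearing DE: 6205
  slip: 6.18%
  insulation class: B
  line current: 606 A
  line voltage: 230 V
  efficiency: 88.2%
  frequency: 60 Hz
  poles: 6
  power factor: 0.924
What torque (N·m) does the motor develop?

P_in = √3·V·I·cosφ = 1.732 × 230 × 606 × 0.924 = 223059 W
P_out = η·P_in = 0.882 × 223059 = 196738 W
n_s = 120×60/6 = 1200 rpm; n = 1200×(1−0.0618) = 1126 rpm
ω = 2π×1126/60 = 117.9 rad/s
τ = P_out/ω = 196738/117.9 = 1670 N·m

1670 N·m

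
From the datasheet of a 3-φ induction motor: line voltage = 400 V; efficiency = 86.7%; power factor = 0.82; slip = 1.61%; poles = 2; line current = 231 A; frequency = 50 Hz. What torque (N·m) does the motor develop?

368 N·m

P_in = √3·V·I·cosφ = 1.732 × 400 × 231 × 0.82 = 131230 W
P_out = η·P_in = 0.867 × 131230 = 113776 W
n_s = 120×50/2 = 3000 rpm; n = 3000×(1−0.0161) = 2952 rpm
ω = 2π×2952/60 = 309.1 rad/s
τ = P_out/ω = 113776/309.1 = 368 N·m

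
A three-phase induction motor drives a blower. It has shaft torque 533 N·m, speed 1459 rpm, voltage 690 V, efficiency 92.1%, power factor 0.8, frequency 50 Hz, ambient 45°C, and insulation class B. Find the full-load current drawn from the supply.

ω = 2π×1459/60 = 152.8 rad/s; P_out = τω = 533 × 152.8 = 81442 W
P_in = P_out / η = 81442 / 0.921 = 88428 W
I_L = P_in / (√3·V_L·cosφ) = 88428 / (1.732 × 690 × 0.8) = 92.5 A

92.5 A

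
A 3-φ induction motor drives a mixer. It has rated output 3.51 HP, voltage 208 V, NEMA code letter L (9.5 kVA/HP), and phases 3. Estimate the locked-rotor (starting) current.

92.6 A

S_LR = 9.5 × 3.51 = 33.345 kVA
I_LR = S_LR/(√3·V_L) = 33345/(1.732×208) = 92.6 A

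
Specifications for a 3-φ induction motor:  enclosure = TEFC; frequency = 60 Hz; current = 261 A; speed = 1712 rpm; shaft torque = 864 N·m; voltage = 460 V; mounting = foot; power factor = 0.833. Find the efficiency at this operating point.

ω = 2π × 1712/60 = 179.3 rad/s; P_out = τω = 864 × 179.3 = 154915 W
P_in = √3·V_L·I_L·cosφ = 1.732 × 460 × 261 × 0.833 = 173217 W
η = P_out / P_in = 154915 / 173217 = 0.894 = 89.4%

89.4 %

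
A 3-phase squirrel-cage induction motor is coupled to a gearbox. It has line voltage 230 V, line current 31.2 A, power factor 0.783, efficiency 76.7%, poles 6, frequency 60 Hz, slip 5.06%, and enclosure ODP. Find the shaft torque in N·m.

P_in = √3·V·I·cosφ = 1.732 × 230 × 31.2 × 0.783 = 9732 W
P_out = η·P_in = 0.767 × 9732 = 7464 W
n_s = 120×60/6 = 1200 rpm; n = 1200×(1−0.0506) = 1139 rpm
ω = 2π×1139/60 = 119.3 rad/s
τ = P_out/ω = 7464/119.3 = 62.6 N·m

62.6 N·m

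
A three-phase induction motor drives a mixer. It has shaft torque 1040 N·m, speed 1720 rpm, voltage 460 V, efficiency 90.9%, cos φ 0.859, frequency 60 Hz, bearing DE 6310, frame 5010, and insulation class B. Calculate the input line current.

ω = 2π×1720/60 = 180.1 rad/s; P_out = τω = 1040 × 180.1 = 187304 W
P_in = P_out / η = 187304 / 0.909 = 206055 W
I_L = P_in / (√3·V_L·cosφ) = 206055 / (1.732 × 460 × 0.859) = 301 A

301 A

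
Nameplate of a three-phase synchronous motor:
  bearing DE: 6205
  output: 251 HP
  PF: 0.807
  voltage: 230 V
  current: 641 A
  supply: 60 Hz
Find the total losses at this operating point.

P_in = √3·V·I·cosφ = 1.732×230×641×0.807 = 206066 W
P_out = 251×746 = 187246 W
Losses = P_in − P_out = 206066 − 187246 = 18820 W

18.8 kW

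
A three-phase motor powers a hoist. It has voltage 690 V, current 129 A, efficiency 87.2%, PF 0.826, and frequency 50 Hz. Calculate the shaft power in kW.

P_in = √3·V·I·cosφ = 1.732 × 690 × 129 × 0.826 = 127341 W
P_out = η·P_in = 0.872 × 127341 = 111041 W

111 kW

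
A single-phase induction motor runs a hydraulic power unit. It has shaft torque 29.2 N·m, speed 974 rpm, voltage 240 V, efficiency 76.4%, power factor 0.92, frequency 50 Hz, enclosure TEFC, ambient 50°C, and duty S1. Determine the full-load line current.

17.7 A

ω = 2π×974/60 = 102 rad/s; P_out = τω = 29.2 × 102 = 2978 W
P_in = P_out / η = 2978 / 0.764 = 3898 W
I = P_in / (V·cosφ) = 3898 / (240 × 0.92) = 17.7 A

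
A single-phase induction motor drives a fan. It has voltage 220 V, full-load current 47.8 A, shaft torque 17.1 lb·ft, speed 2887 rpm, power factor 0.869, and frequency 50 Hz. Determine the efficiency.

τ = 17.1 lb·ft × 1.356 = 23.19 N·m
ω = 2π × 2887/60 = 302.3 rad/s; P_out = τω = 23.19 × 302.3 = 7010 W
P_in = V·I·cosφ = 220 × 47.8 × 0.869 = 9138 W
η = P_out / P_in = 7010 / 9138 = 0.767 = 76.7%

76.7 %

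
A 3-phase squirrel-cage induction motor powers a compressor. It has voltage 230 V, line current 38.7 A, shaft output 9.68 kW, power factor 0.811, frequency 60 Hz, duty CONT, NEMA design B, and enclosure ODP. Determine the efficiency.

77.4 %

P_out = 9.68 kW = 9680 W
P_in = √3·V_L·I_L·cosφ = 1.732 × 230 × 38.7 × 0.811 = 12503 W
η = P_out / P_in = 9680 / 12503 = 0.774 = 77.4%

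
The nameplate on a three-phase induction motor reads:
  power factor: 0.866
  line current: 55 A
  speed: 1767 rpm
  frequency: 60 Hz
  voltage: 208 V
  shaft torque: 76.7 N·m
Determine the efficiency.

ω = 2π × 1767/60 = 185 rad/s; P_out = τω = 76.7 × 185 = 14190 W
P_in = √3·V_L·I_L·cosφ = 1.732 × 208 × 55 × 0.866 = 17159 W
η = P_out / P_in = 14190 / 17159 = 0.827 = 82.7%

82.7 %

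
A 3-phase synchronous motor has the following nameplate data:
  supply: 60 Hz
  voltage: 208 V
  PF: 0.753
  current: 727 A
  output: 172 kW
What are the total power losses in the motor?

P_in = √3·V·I·cosφ = 1.732×208×727×0.753 = 197215 W
P_out = 172000 W
Losses = P_in − P_out = 197215 − 172000 = 25215 W

25.2 kW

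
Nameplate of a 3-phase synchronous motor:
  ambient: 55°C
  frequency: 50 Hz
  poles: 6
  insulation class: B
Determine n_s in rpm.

n_s = 120f/p = 120×50/6 = 1000 rpm

1000 rpm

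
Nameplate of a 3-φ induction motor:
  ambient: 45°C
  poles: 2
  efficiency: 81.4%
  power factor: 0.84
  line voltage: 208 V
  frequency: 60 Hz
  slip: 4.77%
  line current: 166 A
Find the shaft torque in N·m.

114 N·m

P_in = √3·V·I·cosφ = 1.732 × 208 × 166 × 0.84 = 50234 W
P_out = η·P_in = 0.814 × 50234 = 40890 W
n_s = 120×60/2 = 3600 rpm; n = 3600×(1−0.0477) = 3428 rpm
ω = 2π×3428/60 = 359 rad/s
τ = P_out/ω = 40890/359 = 114 N·m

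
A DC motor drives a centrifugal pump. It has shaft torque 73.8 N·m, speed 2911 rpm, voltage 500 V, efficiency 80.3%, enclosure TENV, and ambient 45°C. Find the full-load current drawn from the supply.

56 A

ω = 2π×2911/60 = 304.8 rad/s; P_out = τω = 73.8 × 304.8 = 22494 W
P_in = P_out / η = 22494 / 0.803 = 28012 W
I = P_in / V = 28012 / 500 = 56 A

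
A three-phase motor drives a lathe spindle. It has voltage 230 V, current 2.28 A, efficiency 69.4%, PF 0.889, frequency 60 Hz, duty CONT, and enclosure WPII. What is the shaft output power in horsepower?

P_in = √3·V·I·cosφ = 1.732 × 230 × 2.28 × 0.889 = 807 W
P_out = η·P_in = 0.694 × 807 = 560 W
= 560/746 = 0.751 HP

0.751 HP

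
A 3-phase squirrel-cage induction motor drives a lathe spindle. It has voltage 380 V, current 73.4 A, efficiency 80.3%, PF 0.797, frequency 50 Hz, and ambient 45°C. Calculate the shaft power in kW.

P_in = √3·V·I·cosφ = 1.732 × 380 × 73.4 × 0.797 = 38502 W
P_out = η·P_in = 0.803 × 38502 = 30917 W

30.9 kW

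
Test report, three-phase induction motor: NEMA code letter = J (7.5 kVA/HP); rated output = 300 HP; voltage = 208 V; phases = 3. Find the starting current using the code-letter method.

S_LR = 7.5 × 300 = 2250 kVA
I_LR = S_LR/(√3·V_L) = 2250000/(1.732×208) = 6250 A

6250 A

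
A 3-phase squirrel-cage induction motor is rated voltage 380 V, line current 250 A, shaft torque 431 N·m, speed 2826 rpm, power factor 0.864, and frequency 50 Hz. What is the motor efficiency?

89.7 %

ω = 2π × 2826/60 = 295.9 rad/s; P_out = τω = 431 × 295.9 = 127533 W
P_in = √3·V_L·I_L·cosφ = 1.732 × 380 × 250 × 0.864 = 142163 W
η = P_out / P_in = 127533 / 142163 = 0.897 = 89.7%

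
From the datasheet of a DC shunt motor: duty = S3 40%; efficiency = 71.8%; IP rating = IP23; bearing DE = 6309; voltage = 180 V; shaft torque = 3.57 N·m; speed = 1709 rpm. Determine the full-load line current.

4.94 A

ω = 2π×1709/60 = 179 rad/s; P_out = τω = 3.57 × 179 = 639 W
P_in = P_out / η = 639 / 0.718 = 890 W
I = P_in / V = 890 / 180 = 4.94 A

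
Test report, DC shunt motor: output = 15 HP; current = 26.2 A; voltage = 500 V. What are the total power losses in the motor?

P_in = V·I = 500×26.2 = 13100 W
P_out = 15×746 = 11190 W
Losses = P_in − P_out = 13100 − 11190 = 1910 W

1910 W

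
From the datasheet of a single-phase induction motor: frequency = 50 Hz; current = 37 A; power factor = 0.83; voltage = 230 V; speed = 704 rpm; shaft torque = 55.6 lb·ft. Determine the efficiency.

τ = 55.6 lb·ft × 1.356 = 75.39 N·m
ω = 2π × 704/60 = 73.72 rad/s; P_out = τω = 75.39 × 73.72 = 5558 W
P_in = V·I·cosφ = 230 × 37 × 0.83 = 7063 W
η = P_out / P_in = 5558 / 7063 = 0.787 = 78.7%

78.7 %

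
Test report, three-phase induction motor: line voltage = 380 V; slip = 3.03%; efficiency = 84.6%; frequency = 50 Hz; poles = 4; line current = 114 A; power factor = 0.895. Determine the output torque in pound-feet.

P_in = √3·V·I·cosφ = 1.732 × 380 × 114 × 0.895 = 67152 W
P_out = η·P_in = 0.846 × 67152 = 56811 W
n_s = 120×50/4 = 1500 rpm; n = 1500×(1−0.0303) = 1455 rpm
ω = 2π×1455/60 = 152.4 rad/s
τ = P_out/ω = 56811/152.4 = 372.8 N·m
In lb·ft: 372.8/1.356 = 275 lb·ft

275 lb·ft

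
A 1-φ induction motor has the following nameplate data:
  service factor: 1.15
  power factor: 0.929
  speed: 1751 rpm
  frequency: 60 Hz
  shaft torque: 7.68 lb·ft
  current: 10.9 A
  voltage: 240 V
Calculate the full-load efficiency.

τ = 7.68 lb·ft × 1.356 = 10.41 N·m
ω = 2π × 1751/60 = 183.4 rad/s; P_out = τω = 10.41 × 183.4 = 1909 W
P_in = V·I·cosφ = 240 × 10.9 × 0.929 = 2430 W
η = P_out / P_in = 1909 / 2430 = 0.786 = 78.6%

78.6 %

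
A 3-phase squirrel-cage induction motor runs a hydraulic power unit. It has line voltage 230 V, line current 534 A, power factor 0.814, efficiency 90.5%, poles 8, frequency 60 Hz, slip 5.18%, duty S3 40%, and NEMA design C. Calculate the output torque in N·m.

1750 N·m

P_in = √3·V·I·cosφ = 1.732 × 230 × 534 × 0.814 = 173158 W
P_out = η·P_in = 0.905 × 173158 = 156708 W
n_s = 120×60/8 = 900 rpm; n = 900×(1−0.0518) = 853 rpm
ω = 2π×853/60 = 89.33 rad/s
τ = P_out/ω = 156708/89.33 = 1750 N·m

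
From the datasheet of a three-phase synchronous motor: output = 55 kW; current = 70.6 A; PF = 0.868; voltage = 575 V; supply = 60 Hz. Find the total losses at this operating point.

P_in = √3·V·I·cosφ = 1.732×575×70.6×0.868 = 61030 W
P_out = 55000 W
Losses = P_in − P_out = 61030 − 55000 = 6030 W

6030 W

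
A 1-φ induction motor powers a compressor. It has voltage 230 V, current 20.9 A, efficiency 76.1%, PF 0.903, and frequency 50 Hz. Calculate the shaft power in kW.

3.3 kW

P_in = V·I·cosφ = 230 × 20.9 × 0.903 = 4341 W
P_out = η·P_in = 0.761 × 4341 = 3304 W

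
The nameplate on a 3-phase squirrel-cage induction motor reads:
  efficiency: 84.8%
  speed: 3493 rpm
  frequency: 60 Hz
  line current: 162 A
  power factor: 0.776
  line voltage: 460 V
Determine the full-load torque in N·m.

232 N·m

P_in = √3·V·I·cosφ = 1.732 × 460 × 162 × 0.776 = 100157 W
P_out = η·P_in = 0.848 × 100157 = 84933 W
n = 3493 rpm
ω = 2π×3493/60 = 365.8 rad/s
τ = P_out/ω = 84933/365.8 = 232 N·m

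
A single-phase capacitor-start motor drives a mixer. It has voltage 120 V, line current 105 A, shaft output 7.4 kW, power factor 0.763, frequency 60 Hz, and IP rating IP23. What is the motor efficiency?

P_out = 7.4 kW = 7400 W
P_in = V·I·cosφ = 120 × 105 × 0.763 = 9614 W
η = P_out / P_in = 7400 / 9614 = 0.770 = 77.0%

77.0 %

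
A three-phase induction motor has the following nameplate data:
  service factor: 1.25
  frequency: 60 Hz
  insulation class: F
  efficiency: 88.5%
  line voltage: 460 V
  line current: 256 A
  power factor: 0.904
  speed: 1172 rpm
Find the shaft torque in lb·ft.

981 lb·ft

P_in = √3·V·I·cosφ = 1.732 × 460 × 256 × 0.904 = 184380 W
P_out = η·P_in = 0.885 × 184380 = 163176 W
n = 1172 rpm
ω = 2π×1172/60 = 122.7 rad/s
τ = P_out/ω = 163176/122.7 = 1330 N·m
In lb·ft: 1330/1.356 = 981 lb·ft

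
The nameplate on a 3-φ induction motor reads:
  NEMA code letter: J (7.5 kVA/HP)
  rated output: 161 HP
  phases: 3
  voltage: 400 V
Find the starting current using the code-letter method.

S_LR = 7.5 × 161 = 1207.5 kVA
I_LR = S_LR/(√3·V_L) = 1207500/(1.732×400) = 1740 A

1740 A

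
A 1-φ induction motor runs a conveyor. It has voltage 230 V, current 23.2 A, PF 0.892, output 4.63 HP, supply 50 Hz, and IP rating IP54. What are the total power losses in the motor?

1.31 kW

P_in = V·I·cosφ = 230×23.2×0.892 = 4760 W
P_out = 4.63×746 = 3454 W
Losses = P_in − P_out = 4760 − 3454 = 1306 W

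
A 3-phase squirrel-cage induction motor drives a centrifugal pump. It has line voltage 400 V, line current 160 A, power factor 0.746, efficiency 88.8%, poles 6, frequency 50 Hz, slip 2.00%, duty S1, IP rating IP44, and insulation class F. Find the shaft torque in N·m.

P_in = √3·V·I·cosφ = 1.732 × 400 × 160 × 0.746 = 82693 W
P_out = η·P_in = 0.888 × 82693 = 73431 W
n_s = 120×50/6 = 1000 rpm; n = 1000×(1−0.02) = 980 rpm
ω = 2π×980/60 = 102.6 rad/s
τ = P_out/ω = 73431/102.6 = 716 N·m

716 N·m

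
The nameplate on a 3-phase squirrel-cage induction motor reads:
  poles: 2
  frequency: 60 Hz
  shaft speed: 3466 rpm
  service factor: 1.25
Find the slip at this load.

3.7 %

n_s = 120f/p = 120×60/2 = 3600 rpm
s = (n_s − n)/n_s = (3600 − 3466)/3600 = 0.0372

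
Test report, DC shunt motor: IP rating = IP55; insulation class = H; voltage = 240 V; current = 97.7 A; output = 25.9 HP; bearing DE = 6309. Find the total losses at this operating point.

P_in = V·I = 240×97.7 = 23448 W
P_out = 25.9×746 = 19321 W
Losses = P_in − P_out = 23448 − 19321 = 4127 W

4130 W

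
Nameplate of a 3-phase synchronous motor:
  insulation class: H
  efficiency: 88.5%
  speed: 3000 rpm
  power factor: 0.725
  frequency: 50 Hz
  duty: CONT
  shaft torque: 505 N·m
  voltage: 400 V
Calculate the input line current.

357 A

ω = 2π×3000/60 = 314.2 rad/s; P_out = τω = 505 × 314.2 = 158671 W
P_in = P_out / η = 158671 / 0.885 = 179289 W
I_L = P_in / (√3·V_L·cosφ) = 179289 / (1.732 × 400 × 0.725) = 357 A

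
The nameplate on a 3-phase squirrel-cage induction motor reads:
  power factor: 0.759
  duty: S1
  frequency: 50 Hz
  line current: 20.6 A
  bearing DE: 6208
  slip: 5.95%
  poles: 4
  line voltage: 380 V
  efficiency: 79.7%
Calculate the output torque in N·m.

P_in = √3·V·I·cosφ = 1.732 × 380 × 20.6 × 0.759 = 10291 W
P_out = η·P_in = 0.797 × 10291 = 8202 W
n_s = 120×50/4 = 1500 rpm; n = 1500×(1−0.0595) = 1411 rpm
ω = 2π×1411/60 = 147.8 rad/s
τ = P_out/ω = 8202/147.8 = 55.5 N·m

55.5 N·m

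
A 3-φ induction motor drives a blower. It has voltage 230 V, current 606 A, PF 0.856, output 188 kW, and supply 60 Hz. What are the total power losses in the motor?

18600 W

P_in = √3·V·I·cosφ = 1.732×230×606×0.856 = 206644 W
P_out = 188000 W
Losses = P_in − P_out = 206644 − 188000 = 18644 W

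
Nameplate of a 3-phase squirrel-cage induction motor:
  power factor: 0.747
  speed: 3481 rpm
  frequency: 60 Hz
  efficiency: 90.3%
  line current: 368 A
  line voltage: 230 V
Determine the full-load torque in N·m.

271 N·m

P_in = √3·V·I·cosφ = 1.732 × 230 × 368 × 0.747 = 109508 W
P_out = η·P_in = 0.903 × 109508 = 98886 W
n = 3481 rpm
ω = 2π×3481/60 = 364.5 rad/s
τ = P_out/ω = 98886/364.5 = 271 N·m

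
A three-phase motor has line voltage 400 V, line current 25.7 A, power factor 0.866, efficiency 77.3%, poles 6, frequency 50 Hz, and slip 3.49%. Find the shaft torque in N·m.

P_in = √3·V·I·cosφ = 1.732 × 400 × 25.7 × 0.866 = 15419 W
P_out = η·P_in = 0.773 × 15419 = 11919 W
n_s = 120×50/6 = 1000 rpm; n = 1000×(1−0.0349) = 965 rpm
ω = 2π×965/60 = 101.1 rad/s
τ = P_out/ω = 11919/101.1 = 118 N·m

118 N·m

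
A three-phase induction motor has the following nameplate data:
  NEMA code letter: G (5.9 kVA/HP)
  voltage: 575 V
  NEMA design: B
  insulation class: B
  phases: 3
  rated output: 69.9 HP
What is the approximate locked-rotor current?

414 A

S_LR = 5.9 × 69.9 = 412.41 kVA
I_LR = S_LR/(√3·V_L) = 412410/(1.732×575) = 414 A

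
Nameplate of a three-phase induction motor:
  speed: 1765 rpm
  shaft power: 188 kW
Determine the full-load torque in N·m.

1020 N·m

ω = 2π × 1765/60 = 184.8 rad/s
τ = P/ω = 188000/184.8 = 1020 N·m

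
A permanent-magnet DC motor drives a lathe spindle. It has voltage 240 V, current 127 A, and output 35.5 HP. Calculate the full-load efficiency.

86.9 %

P_out = 35.5 × 746 = 26483 W
P_in = V·I = 240 × 127 = 30480 W
η = P_out / P_in = 26483 / 30480 = 0.869 = 86.9%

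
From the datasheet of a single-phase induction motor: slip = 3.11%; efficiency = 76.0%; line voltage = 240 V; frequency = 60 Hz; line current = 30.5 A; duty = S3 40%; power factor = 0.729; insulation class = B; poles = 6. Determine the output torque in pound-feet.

P_in = V·I·cosφ = 240 × 30.5 × 0.729 = 5336 W
P_out = η·P_in = 0.76 × 5336 = 4055 W
n_s = 120×60/6 = 1200 rpm; n = 1200×(1−0.0311) = 1163 rpm
ω = 2π×1163/60 = 121.8 rad/s
τ = P_out/ω = 4055/121.8 = 33.29 N·m
In lb·ft: 33.29/1.356 = 24.6 lb·ft

24.6 lb·ft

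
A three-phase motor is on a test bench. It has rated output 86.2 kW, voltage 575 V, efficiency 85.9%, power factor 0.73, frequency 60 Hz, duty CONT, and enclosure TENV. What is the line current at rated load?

138 A

P_out = 86.2 kW = 86200 W
P_in = P_out / η = 86200 / 0.859 = 100349 W
I_L = P_in / (√3·V_L·cosφ) = 100349 / (1.732 × 575 × 0.73) = 138 A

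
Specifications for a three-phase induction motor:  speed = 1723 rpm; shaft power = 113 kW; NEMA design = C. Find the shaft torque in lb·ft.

462 lb·ft

ω = 2π × 1723/60 = 180.4 rad/s
τ = P/ω = 113000/180.4 = 626.4 N·m
In lb·ft: 626.4/1.356 = 462 lb·ft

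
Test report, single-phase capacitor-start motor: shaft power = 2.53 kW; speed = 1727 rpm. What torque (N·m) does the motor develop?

14 N·m

ω = 2π × 1727/60 = 180.9 rad/s
τ = P/ω = 2530/180.9 = 14 N·m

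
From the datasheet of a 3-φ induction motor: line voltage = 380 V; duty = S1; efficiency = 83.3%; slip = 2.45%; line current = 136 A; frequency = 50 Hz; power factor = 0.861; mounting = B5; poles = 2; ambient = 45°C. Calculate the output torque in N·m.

P_in = √3·V·I·cosφ = 1.732 × 380 × 136 × 0.861 = 77068 W
P_out = η·P_in = 0.833 × 77068 = 64198 W
n_s = 120×50/2 = 3000 rpm; n = 3000×(1−0.0245) = 2927 rpm
ω = 2π×2927/60 = 306.5 rad/s
τ = P_out/ω = 64198/306.5 = 209 N·m

209 N·m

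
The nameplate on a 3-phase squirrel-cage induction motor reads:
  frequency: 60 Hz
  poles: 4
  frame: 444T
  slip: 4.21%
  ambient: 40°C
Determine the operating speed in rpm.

1724 rpm

n_s = 120f/p = 120×60/4 = 1800 rpm
n = n_s(1 − s) = 1800 × (1 − 0.0421) = 1724 rpm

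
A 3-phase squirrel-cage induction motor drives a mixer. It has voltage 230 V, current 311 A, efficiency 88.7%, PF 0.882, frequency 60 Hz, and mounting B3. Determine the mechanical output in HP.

P_in = √3·V·I·cosφ = 1.732 × 230 × 311 × 0.882 = 109271 W
P_out = η·P_in = 0.887 × 109271 = 96923 W
= 96923/746 = 130 HP

130 HP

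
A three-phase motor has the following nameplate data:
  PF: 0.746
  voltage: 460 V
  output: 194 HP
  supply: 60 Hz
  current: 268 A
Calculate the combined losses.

P_in = √3·V·I·cosφ = 1.732×460×268×0.746 = 159287 W
P_out = 194×746 = 144724 W
Losses = P_in − P_out = 159287 − 144724 = 14563 W

14.6 kW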